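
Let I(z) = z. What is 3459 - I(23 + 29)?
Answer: 3407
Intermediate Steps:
3459 - I(23 + 29) = 3459 - (23 + 29) = 3459 - 1*52 = 3459 - 52 = 3407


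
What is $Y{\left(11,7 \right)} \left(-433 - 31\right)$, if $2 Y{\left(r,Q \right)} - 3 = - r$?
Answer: $1856$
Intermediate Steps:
$Y{\left(r,Q \right)} = \frac{3}{2} - \frac{r}{2}$ ($Y{\left(r,Q \right)} = \frac{3}{2} + \frac{\left(-1\right) r}{2} = \frac{3}{2} - \frac{r}{2}$)
$Y{\left(11,7 \right)} \left(-433 - 31\right) = \left(\frac{3}{2} - \frac{11}{2}\right) \left(-433 - 31\right) = \left(\frac{3}{2} - \frac{11}{2}\right) \left(-464\right) = \left(-4\right) \left(-464\right) = 1856$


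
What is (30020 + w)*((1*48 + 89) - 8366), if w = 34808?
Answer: -533469612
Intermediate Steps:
(30020 + w)*((1*48 + 89) - 8366) = (30020 + 34808)*((1*48 + 89) - 8366) = 64828*((48 + 89) - 8366) = 64828*(137 - 8366) = 64828*(-8229) = -533469612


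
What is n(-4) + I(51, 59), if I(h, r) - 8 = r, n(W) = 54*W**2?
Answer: 931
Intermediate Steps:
I(h, r) = 8 + r
n(-4) + I(51, 59) = 54*(-4)**2 + (8 + 59) = 54*16 + 67 = 864 + 67 = 931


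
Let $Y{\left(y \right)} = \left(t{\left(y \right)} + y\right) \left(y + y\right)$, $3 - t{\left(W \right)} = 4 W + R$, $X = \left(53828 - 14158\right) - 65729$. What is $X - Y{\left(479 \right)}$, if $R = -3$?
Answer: $1344839$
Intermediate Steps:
$X = -26059$ ($X = 39670 - 65729 = -26059$)
$t{\left(W \right)} = 6 - 4 W$ ($t{\left(W \right)} = 3 - \left(4 W - 3\right) = 3 - \left(-3 + 4 W\right) = 6 - 4 W$)
$Y{\left(y \right)} = 2 y \left(6 - 3 y\right)$ ($Y{\left(y \right)} = \left(\left(6 - 4 y\right) + y\right) \left(y + y\right) = \left(6 - 3 y\right) 2 y = 2 y \left(6 - 3 y\right)$)
$X - Y{\left(479 \right)} = -26059 - 6 \cdot 479 \left(2 - 479\right) = -26059 - 6 \cdot 479 \left(-477\right) = -26059 - -1370898 = -26059 + 1370898 = 1344839$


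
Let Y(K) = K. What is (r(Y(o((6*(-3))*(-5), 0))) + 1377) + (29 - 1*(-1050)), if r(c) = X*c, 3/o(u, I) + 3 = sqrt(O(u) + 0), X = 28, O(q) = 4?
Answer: 2372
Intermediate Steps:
o(u, I) = -3 (o(u, I) = 3/(-3 + sqrt(4 + 0)) = 3/(-3 + sqrt(4)) = 3/(-3 + 2) = 3/(-1) = 3*(-1) = -3)
r(c) = 28*c
(r(Y(o((6*(-3))*(-5), 0))) + 1377) + (29 - 1*(-1050)) = (28*(-3) + 1377) + (29 - 1*(-1050)) = (-84 + 1377) + (29 + 1050) = 1293 + 1079 = 2372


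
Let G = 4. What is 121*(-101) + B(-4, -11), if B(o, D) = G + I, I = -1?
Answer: -12218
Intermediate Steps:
B(o, D) = 3 (B(o, D) = 4 - 1 = 3)
121*(-101) + B(-4, -11) = 121*(-101) + 3 = -12221 + 3 = -12218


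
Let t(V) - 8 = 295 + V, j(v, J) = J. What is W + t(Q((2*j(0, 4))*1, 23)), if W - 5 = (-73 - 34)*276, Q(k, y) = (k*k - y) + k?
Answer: -29175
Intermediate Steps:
Q(k, y) = k + k**2 - y (Q(k, y) = (k**2 - y) + k = k + k**2 - y)
t(V) = 303 + V (t(V) = 8 + (295 + V) = 303 + V)
W = -29527 (W = 5 + (-73 - 34)*276 = 5 - 107*276 = 5 - 29532 = -29527)
W + t(Q((2*j(0, 4))*1, 23)) = -29527 + (303 + ((2*4)*1 + ((2*4)*1)**2 - 1*23)) = -29527 + (303 + (8*1 + (8*1)**2 - 23)) = -29527 + (303 + (8 + 8**2 - 23)) = -29527 + (303 + (8 + 64 - 23)) = -29527 + (303 + 49) = -29527 + 352 = -29175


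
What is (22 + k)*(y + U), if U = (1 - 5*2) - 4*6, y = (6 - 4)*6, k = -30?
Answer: 168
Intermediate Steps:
y = 12 (y = 2*6 = 12)
U = -33 (U = (1 - 10) - 24 = -9 - 24 = -33)
(22 + k)*(y + U) = (22 - 30)*(12 - 33) = -8*(-21) = 168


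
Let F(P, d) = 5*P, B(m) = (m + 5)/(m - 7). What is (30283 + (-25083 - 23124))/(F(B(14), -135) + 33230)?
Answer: -125468/232705 ≈ -0.53917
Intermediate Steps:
B(m) = (5 + m)/(-7 + m)
(30283 + (-25083 - 23124))/(F(B(14), -135) + 33230) = (30283 + (-25083 - 23124))/(5*((5 + 14)/(-7 + 14)) + 33230) = (30283 - 48207)/(5*(19/7) + 33230) = -17924/(5*((⅐)*19) + 33230) = -17924/(5*(19/7) + 33230) = -17924/(95/7 + 33230) = -17924/232705/7 = -17924*7/232705 = -125468/232705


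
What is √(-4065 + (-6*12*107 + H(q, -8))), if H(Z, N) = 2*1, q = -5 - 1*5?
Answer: 41*I*√7 ≈ 108.48*I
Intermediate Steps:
q = -10 (q = -5 - 5 = -10)
H(Z, N) = 2
√(-4065 + (-6*12*107 + H(q, -8))) = √(-4065 + (-6*12*107 + 2)) = √(-4065 + (-72*107 + 2)) = √(-4065 + (-7704 + 2)) = √(-4065 - 7702) = √(-11767) = 41*I*√7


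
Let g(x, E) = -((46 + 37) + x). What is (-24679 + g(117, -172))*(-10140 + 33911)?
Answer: -591398709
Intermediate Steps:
g(x, E) = -83 - x (g(x, E) = -(83 + x) = -83 - x)
(-24679 + g(117, -172))*(-10140 + 33911) = (-24679 + (-83 - 1*117))*(-10140 + 33911) = (-24679 + (-83 - 117))*23771 = (-24679 - 200)*23771 = -24879*23771 = -591398709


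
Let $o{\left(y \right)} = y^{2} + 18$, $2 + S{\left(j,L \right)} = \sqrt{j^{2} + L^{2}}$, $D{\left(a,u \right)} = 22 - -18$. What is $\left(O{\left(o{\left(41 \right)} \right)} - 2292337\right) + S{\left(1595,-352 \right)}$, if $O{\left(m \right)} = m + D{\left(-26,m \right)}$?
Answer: $-2290600 + 11 \sqrt{22049} \approx -2.289 \cdot 10^{6}$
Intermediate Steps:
$D{\left(a,u \right)} = 40$ ($D{\left(a,u \right)} = 22 + 18 = 40$)
$S{\left(j,L \right)} = -2 + \sqrt{L^{2} + j^{2}}$ ($S{\left(j,L \right)} = -2 + \sqrt{j^{2} + L^{2}} = -2 + \sqrt{L^{2} + j^{2}}$)
$o{\left(y \right)} = 18 + y^{2}$
$O{\left(m \right)} = 40 + m$ ($O{\left(m \right)} = m + 40 = 40 + m$)
$\left(O{\left(o{\left(41 \right)} \right)} - 2292337\right) + S{\left(1595,-352 \right)} = \left(\left(40 + \left(18 + 41^{2}\right)\right) - 2292337\right) - \left(2 - \sqrt{\left(-352\right)^{2} + 1595^{2}}\right) = \left(\left(40 + \left(18 + 1681\right)\right) - 2292337\right) - \left(2 - \sqrt{123904 + 2544025}\right) = \left(\left(40 + 1699\right) - 2292337\right) - \left(2 - \sqrt{2667929}\right) = \left(1739 - 2292337\right) - \left(2 - 11 \sqrt{22049}\right) = -2290598 - \left(2 - 11 \sqrt{22049}\right) = -2290600 + 11 \sqrt{22049}$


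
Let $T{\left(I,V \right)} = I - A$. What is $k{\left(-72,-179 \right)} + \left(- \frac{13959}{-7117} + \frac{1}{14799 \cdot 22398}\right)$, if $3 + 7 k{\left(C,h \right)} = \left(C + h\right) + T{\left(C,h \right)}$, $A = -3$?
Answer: $- \frac{66326084259667}{1501218581058} \approx -44.182$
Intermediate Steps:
$T{\left(I,V \right)} = 3 + I$ ($T{\left(I,V \right)} = I - -3 = I + 3 = 3 + I$)
$k{\left(C,h \right)} = \frac{h}{7} + \frac{2 C}{7}$ ($k{\left(C,h \right)} = - \frac{3}{7} + \frac{\left(C + h\right) + \left(3 + C\right)}{7} = - \frac{3}{7} + \frac{3 + h + 2 C}{7} = - \frac{3}{7} + \left(\frac{3}{7} + \frac{h}{7} + \frac{2 C}{7}\right) = \frac{h}{7} + \frac{2 C}{7}$)
$k{\left(-72,-179 \right)} + \left(- \frac{13959}{-7117} + \frac{1}{14799 \cdot 22398}\right) = \left(\frac{1}{7} \left(-179\right) + \frac{2}{7} \left(-72\right)\right) + \left(- \frac{13959}{-7117} + \frac{1}{14799 \cdot 22398}\right) = \left(- \frac{179}{7} - \frac{144}{7}\right) + \left(\left(-13959\right) \left(- \frac{1}{7117}\right) + \frac{1}{14799} \cdot \frac{1}{22398}\right) = - \frac{323}{7} + \left(\frac{1269}{647} + \frac{1}{331468002}\right) = - \frac{323}{7} + \frac{420632895185}{214459797294} = - \frac{66326084259667}{1501218581058}$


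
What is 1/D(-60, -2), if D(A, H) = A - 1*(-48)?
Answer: -1/12 ≈ -0.083333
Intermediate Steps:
D(A, H) = 48 + A (D(A, H) = A + 48 = 48 + A)
1/D(-60, -2) = 1/(48 - 60) = 1/(-12) = -1/12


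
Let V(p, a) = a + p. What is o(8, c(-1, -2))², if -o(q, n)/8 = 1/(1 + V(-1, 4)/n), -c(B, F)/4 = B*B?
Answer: 1024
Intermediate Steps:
c(B, F) = -4*B² (c(B, F) = -4*B*B = -4*B²)
o(q, n) = -8/(1 + 3/n) (o(q, n) = -8/(1 + (4 - 1)/n) = -8/(1 + 3/n))
o(8, c(-1, -2))² = (-8*(-4*(-1)²)/(3 - 4*(-1)²))² = (-8*(-4*1)/(3 - 4*1))² = (-8*(-4)/(3 - 4))² = (-8*(-4)/(-1))² = (-8*(-4)*(-1))² = (-32)² = 1024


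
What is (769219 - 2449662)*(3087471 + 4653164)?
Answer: -13007695901305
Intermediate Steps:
(769219 - 2449662)*(3087471 + 4653164) = -1680443*7740635 = -13007695901305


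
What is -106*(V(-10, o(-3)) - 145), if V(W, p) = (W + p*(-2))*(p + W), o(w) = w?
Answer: 9858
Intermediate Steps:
V(W, p) = (W + p)*(W - 2*p) (V(W, p) = (W - 2*p)*(W + p) = (W + p)*(W - 2*p))
-106*(V(-10, o(-3)) - 145) = -106*(((-10)² - 2*(-3)² - 1*(-10)*(-3)) - 145) = -106*((100 - 2*9 - 30) - 145) = -106*((100 - 18 - 30) - 145) = -106*(52 - 145) = -106*(-93) = 9858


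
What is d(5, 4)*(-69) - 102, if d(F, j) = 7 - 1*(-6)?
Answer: -999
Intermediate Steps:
d(F, j) = 13 (d(F, j) = 7 + 6 = 13)
d(5, 4)*(-69) - 102 = 13*(-69) - 102 = -897 - 102 = -999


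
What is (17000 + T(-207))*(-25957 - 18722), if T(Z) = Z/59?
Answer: -44803788447/59 ≈ -7.5939e+8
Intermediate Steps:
T(Z) = Z/59 (T(Z) = Z*(1/59) = Z/59)
(17000 + T(-207))*(-25957 - 18722) = (17000 + (1/59)*(-207))*(-25957 - 18722) = (17000 - 207/59)*(-44679) = (1002793/59)*(-44679) = -44803788447/59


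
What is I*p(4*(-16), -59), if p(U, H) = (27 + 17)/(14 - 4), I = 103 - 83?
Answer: 88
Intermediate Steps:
I = 20
p(U, H) = 22/5 (p(U, H) = 44/10 = 44*(⅒) = 22/5)
I*p(4*(-16), -59) = 20*(22/5) = 88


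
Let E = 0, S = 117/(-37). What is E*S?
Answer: 0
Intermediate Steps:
S = -117/37 (S = 117*(-1/37) = -117/37 ≈ -3.1622)
E*S = 0*(-117/37) = 0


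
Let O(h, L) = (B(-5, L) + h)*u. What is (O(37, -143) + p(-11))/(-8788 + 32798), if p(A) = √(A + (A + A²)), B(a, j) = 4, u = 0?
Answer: 3*√11/24010 ≈ 0.00041441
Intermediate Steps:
O(h, L) = 0 (O(h, L) = (4 + h)*0 = 0)
p(A) = √(A² + 2*A)
(O(37, -143) + p(-11))/(-8788 + 32798) = (0 + √(-11*(2 - 11)))/(-8788 + 32798) = (0 + √(-11*(-9)))/24010 = (0 + √99)*(1/24010) = (0 + 3*√11)*(1/24010) = (3*√11)*(1/24010) = 3*√11/24010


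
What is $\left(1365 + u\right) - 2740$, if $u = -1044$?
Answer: $-2419$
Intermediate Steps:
$\left(1365 + u\right) - 2740 = \left(1365 - 1044\right) - 2740 = 321 - 2740 = -2419$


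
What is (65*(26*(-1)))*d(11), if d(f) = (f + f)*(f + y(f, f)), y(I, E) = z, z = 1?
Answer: -446160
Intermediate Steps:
y(I, E) = 1
d(f) = 2*f*(1 + f) (d(f) = (f + f)*(f + 1) = (2*f)*(1 + f) = 2*f*(1 + f))
(65*(26*(-1)))*d(11) = (65*(26*(-1)))*(2*11*(1 + 11)) = (65*(-26))*(2*11*12) = -1690*264 = -446160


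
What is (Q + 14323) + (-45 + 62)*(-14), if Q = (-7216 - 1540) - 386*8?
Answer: 2241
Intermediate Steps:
Q = -11844 (Q = -8756 - 3088 = -11844)
(Q + 14323) + (-45 + 62)*(-14) = (-11844 + 14323) + (-45 + 62)*(-14) = 2479 + 17*(-14) = 2479 - 238 = 2241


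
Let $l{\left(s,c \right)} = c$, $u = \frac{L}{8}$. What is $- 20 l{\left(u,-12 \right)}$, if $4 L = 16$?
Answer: $240$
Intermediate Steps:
$L = 4$ ($L = \frac{1}{4} \cdot 16 = 4$)
$u = \frac{1}{2}$ ($u = \frac{4}{8} = 4 \cdot \frac{1}{8} = \frac{1}{2} \approx 0.5$)
$- 20 l{\left(u,-12 \right)} = \left(-20\right) \left(-12\right) = 240$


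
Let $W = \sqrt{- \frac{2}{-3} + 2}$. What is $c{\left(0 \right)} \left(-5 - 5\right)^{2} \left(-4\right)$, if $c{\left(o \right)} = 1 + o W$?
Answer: $-400$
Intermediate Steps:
$W = \frac{2 \sqrt{6}}{3}$ ($W = \sqrt{\left(-2\right) \left(- \frac{1}{3}\right) + 2} = \sqrt{\frac{2}{3} + 2} = \sqrt{\frac{8}{3}} = \frac{2 \sqrt{6}}{3} \approx 1.633$)
$c{\left(o \right)} = 1 + \frac{2 o \sqrt{6}}{3}$ ($c{\left(o \right)} = 1 + o \frac{2 \sqrt{6}}{3} = 1 + \frac{2 o \sqrt{6}}{3}$)
$c{\left(0 \right)} \left(-5 - 5\right)^{2} \left(-4\right) = \left(1 + \frac{2}{3} \cdot 0 \sqrt{6}\right) \left(-5 - 5\right)^{2} \left(-4\right) = \left(1 + 0\right) \left(-10\right)^{2} \left(-4\right) = 1 \cdot 100 \left(-4\right) = 100 \left(-4\right) = -400$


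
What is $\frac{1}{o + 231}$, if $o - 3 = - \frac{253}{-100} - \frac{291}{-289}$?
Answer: $\frac{28900}{6864817} \approx 0.0042099$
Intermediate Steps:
$o = \frac{188917}{28900}$ ($o = 3 - \left(- \frac{291}{289} - \frac{253}{100}\right) = 3 - - \frac{102217}{28900} = 3 + \left(\frac{253}{100} + \frac{291}{289}\right) = 3 + \frac{102217}{28900} = \frac{188917}{28900} \approx 6.5369$)
$\frac{1}{o + 231} = \frac{1}{\frac{188917}{28900} + 231} = \frac{1}{\frac{6864817}{28900}} = \frac{28900}{6864817}$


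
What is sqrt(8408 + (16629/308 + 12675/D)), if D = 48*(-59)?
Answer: 3*sqrt(310317097321)/18172 ≈ 91.965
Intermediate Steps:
D = -2832
sqrt(8408 + (16629/308 + 12675/D)) = sqrt(8408 + (16629/308 + 12675/(-2832))) = sqrt(8408 + (16629*(1/308) + 12675*(-1/2832))) = sqrt(8408 + (16629/308 - 4225/944)) = sqrt(8408 + 3599119/72688) = sqrt(614759823/72688) = 3*sqrt(310317097321)/18172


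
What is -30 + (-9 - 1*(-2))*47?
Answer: -359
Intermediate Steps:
-30 + (-9 - 1*(-2))*47 = -30 + (-9 + 2)*47 = -30 - 7*47 = -30 - 329 = -359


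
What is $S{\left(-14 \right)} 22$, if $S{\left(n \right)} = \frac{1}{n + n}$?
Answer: $- \frac{11}{14} \approx -0.78571$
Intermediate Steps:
$S{\left(n \right)} = \frac{1}{2 n}$
$S{\left(-14 \right)} 22 = \frac{1}{2 \left(-14\right)} 22 = \frac{1}{2} \left(- \frac{1}{14}\right) 22 = \left(- \frac{1}{28}\right) 22 = - \frac{11}{14}$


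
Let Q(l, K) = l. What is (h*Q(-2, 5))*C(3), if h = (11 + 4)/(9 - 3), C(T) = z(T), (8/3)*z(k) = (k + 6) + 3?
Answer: -45/2 ≈ -22.500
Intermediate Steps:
z(k) = 27/8 + 3*k/8 (z(k) = 3*((k + 6) + 3)/8 = 3*((6 + k) + 3)/8 = 3*(9 + k)/8 = 27/8 + 3*k/8)
C(T) = 27/8 + 3*T/8
h = 5/2 (h = 15/6 = 15*(⅙) = 5/2 ≈ 2.5000)
(h*Q(-2, 5))*C(3) = ((5/2)*(-2))*(27/8 + (3/8)*3) = -5*(27/8 + 9/8) = -5*9/2 = -45/2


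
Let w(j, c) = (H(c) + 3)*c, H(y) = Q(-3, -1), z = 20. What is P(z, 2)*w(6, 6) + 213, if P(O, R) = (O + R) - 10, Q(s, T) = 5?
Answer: 789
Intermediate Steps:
H(y) = 5
w(j, c) = 8*c (w(j, c) = (5 + 3)*c = 8*c)
P(O, R) = -10 + O + R
P(z, 2)*w(6, 6) + 213 = (-10 + 20 + 2)*(8*6) + 213 = 12*48 + 213 = 576 + 213 = 789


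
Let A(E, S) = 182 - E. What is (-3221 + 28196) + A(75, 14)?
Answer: 25082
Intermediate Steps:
(-3221 + 28196) + A(75, 14) = (-3221 + 28196) + (182 - 1*75) = 24975 + (182 - 75) = 24975 + 107 = 25082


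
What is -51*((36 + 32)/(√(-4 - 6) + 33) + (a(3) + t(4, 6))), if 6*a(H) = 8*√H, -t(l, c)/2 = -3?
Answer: -450738/1099 - 68*√3 + 3468*I*√10/1099 ≈ -527.91 + 9.9789*I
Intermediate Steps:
t(l, c) = 6 (t(l, c) = -2*(-3) = 6)
a(H) = 4*√H/3 (a(H) = (8*√H)/6 = 4*√H/3)
-51*((36 + 32)/(√(-4 - 6) + 33) + (a(3) + t(4, 6))) = -51*((36 + 32)/(√(-4 - 6) + 33) + (4*√3/3 + 6)) = -51*(68/(√(-10) + 33) + (6 + 4*√3/3)) = -51*(68/(I*√10 + 33) + (6 + 4*√3/3)) = -51*(68/(33 + I*√10) + (6 + 4*√3/3)) = -51*(6 + 68/(33 + I*√10) + 4*√3/3) = -306 - 3468/(33 + I*√10) - 68*√3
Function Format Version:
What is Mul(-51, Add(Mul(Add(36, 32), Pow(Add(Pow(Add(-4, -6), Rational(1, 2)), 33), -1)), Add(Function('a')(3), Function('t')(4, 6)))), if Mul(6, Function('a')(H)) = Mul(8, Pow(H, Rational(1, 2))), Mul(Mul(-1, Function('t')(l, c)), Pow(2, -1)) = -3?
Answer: Add(Rational(-450738, 1099), Mul(-68, Pow(3, Rational(1, 2))), Mul(Rational(3468, 1099), I, Pow(10, Rational(1, 2)))) ≈ Add(-527.91, Mul(9.9789, I))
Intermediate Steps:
Function('t')(l, c) = 6 (Function('t')(l, c) = Mul(-2, -3) = 6)
Function('a')(H) = Mul(Rational(4, 3), Pow(H, Rational(1, 2))) (Function('a')(H) = Mul(Rational(1, 6), Mul(8, Pow(H, Rational(1, 2)))) = Mul(Rational(4, 3), Pow(H, Rational(1, 2))))
Mul(-51, Add(Mul(Add(36, 32), Pow(Add(Pow(Add(-4, -6), Rational(1, 2)), 33), -1)), Add(Function('a')(3), Function('t')(4, 6)))) = Mul(-51, Add(Mul(Add(36, 32), Pow(Add(Pow(Add(-4, -6), Rational(1, 2)), 33), -1)), Add(Mul(Rational(4, 3), Pow(3, Rational(1, 2))), 6))) = Mul(-51, Add(Mul(68, Pow(Add(Pow(-10, Rational(1, 2)), 33), -1)), Add(6, Mul(Rational(4, 3), Pow(3, Rational(1, 2)))))) = Mul(-51, Add(Mul(68, Pow(Add(Mul(I, Pow(10, Rational(1, 2))), 33), -1)), Add(6, Mul(Rational(4, 3), Pow(3, Rational(1, 2)))))) = Mul(-51, Add(Mul(68, Pow(Add(33, Mul(I, Pow(10, Rational(1, 2)))), -1)), Add(6, Mul(Rational(4, 3), Pow(3, Rational(1, 2)))))) = Mul(-51, Add(6, Mul(68, Pow(Add(33, Mul(I, Pow(10, Rational(1, 2)))), -1)), Mul(Rational(4, 3), Pow(3, Rational(1, 2))))) = Add(-306, Mul(-3468, Pow(Add(33, Mul(I, Pow(10, Rational(1, 2)))), -1)), Mul(-68, Pow(3, Rational(1, 2))))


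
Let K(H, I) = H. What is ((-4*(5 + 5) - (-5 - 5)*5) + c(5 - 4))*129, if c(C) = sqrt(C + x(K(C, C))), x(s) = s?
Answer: 1290 + 129*sqrt(2) ≈ 1472.4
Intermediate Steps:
c(C) = sqrt(2)*sqrt(C) (c(C) = sqrt(C + C) = sqrt(2*C) = sqrt(2)*sqrt(C))
((-4*(5 + 5) - (-5 - 5)*5) + c(5 - 4))*129 = ((-4*(5 + 5) - (-5 - 5)*5) + sqrt(2)*sqrt(5 - 4))*129 = ((-4*10 - (-10)*5) + sqrt(2)*sqrt(1))*129 = ((-40 - 1*(-50)) + sqrt(2)*1)*129 = ((-40 + 50) + sqrt(2))*129 = (10 + sqrt(2))*129 = 1290 + 129*sqrt(2)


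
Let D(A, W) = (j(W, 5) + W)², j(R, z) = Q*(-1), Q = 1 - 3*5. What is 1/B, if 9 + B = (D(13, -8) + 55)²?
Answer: 1/8272 ≈ 0.00012089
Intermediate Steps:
Q = -14 (Q = 1 - 15 = -14)
j(R, z) = 14 (j(R, z) = -14*(-1) = 14)
D(A, W) = (14 + W)²
B = 8272 (B = -9 + ((14 - 8)² + 55)² = -9 + (6² + 55)² = -9 + (36 + 55)² = -9 + 91² = -9 + 8281 = 8272)
1/B = 1/8272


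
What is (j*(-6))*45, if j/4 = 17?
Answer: -18360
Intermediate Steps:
j = 68 (j = 4*17 = 68)
(j*(-6))*45 = (68*(-6))*45 = -408*45 = -18360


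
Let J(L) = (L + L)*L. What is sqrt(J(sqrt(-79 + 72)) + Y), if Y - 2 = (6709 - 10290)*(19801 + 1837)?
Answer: I*sqrt(77485690) ≈ 8802.6*I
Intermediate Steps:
Y = -77485676 (Y = 2 + (6709 - 10290)*(19801 + 1837) = 2 - 3581*21638 = 2 - 77485678 = -77485676)
J(L) = 2*L**2 (J(L) = (2*L)*L = 2*L**2)
sqrt(J(sqrt(-79 + 72)) + Y) = sqrt(2*(sqrt(-79 + 72))**2 - 77485676) = sqrt(2*(sqrt(-7))**2 - 77485676) = sqrt(2*(I*sqrt(7))**2 - 77485676) = sqrt(2*(-7) - 77485676) = sqrt(-14 - 77485676) = sqrt(-77485690) = I*sqrt(77485690)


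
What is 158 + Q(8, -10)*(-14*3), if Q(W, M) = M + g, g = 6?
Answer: 326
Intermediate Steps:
Q(W, M) = 6 + M (Q(W, M) = M + 6 = 6 + M)
158 + Q(8, -10)*(-14*3) = 158 + (6 - 10)*(-14*3) = 158 - 4*(-42) = 158 + 168 = 326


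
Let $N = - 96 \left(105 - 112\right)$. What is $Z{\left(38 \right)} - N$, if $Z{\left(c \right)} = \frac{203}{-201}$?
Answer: $- \frac{135275}{201} \approx -673.01$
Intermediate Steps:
$Z{\left(c \right)} = - \frac{203}{201}$ ($Z{\left(c \right)} = 203 \left(- \frac{1}{201}\right) = - \frac{203}{201}$)
$N = 672$ ($N = \left(-96\right) \left(-7\right) = 672$)
$Z{\left(38 \right)} - N = - \frac{203}{201} - 672 = - \frac{135275}{201}$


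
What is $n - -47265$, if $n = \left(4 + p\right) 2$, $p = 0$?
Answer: $47273$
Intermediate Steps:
$n = 8$ ($n = \left(4 + 0\right) 2 = 4 \cdot 2 = 8$)
$n - -47265 = 8 - -47265 = 8 + 47265 = 47273$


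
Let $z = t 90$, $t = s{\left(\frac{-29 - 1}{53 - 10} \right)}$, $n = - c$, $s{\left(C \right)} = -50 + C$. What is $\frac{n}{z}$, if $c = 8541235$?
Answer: $\frac{73454621}{39240} \approx 1871.9$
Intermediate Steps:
$n = -8541235$ ($n = \left(-1\right) 8541235 = -8541235$)
$t = - \frac{2180}{43}$ ($t = -50 + \frac{-29 - 1}{53 - 10} = -50 - \frac{30}{43} = - \frac{2180}{43} \approx -50.698$)
$z = - \frac{196200}{43}$ ($z = \left(- \frac{2180}{43}\right) 90 = - \frac{196200}{43} \approx -4562.8$)
$\frac{n}{z} = - \frac{8541235}{- \frac{196200}{43}} = \left(-8541235\right) \left(- \frac{43}{196200}\right) = \frac{73454621}{39240}$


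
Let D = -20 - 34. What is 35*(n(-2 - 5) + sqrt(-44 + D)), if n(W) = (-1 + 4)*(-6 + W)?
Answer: -1365 + 245*I*sqrt(2) ≈ -1365.0 + 346.48*I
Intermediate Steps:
D = -54
n(W) = -18 + 3*W (n(W) = 3*(-6 + W) = -18 + 3*W)
35*(n(-2 - 5) + sqrt(-44 + D)) = 35*((-18 + 3*(-2 - 5)) + sqrt(-44 - 54)) = 35*((-18 + 3*(-7)) + sqrt(-98)) = 35*((-18 - 21) + 7*I*sqrt(2)) = 35*(-39 + 7*I*sqrt(2)) = -1365 + 245*I*sqrt(2)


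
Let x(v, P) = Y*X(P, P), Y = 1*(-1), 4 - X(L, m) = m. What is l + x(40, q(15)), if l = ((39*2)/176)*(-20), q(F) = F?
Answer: 47/22 ≈ 2.1364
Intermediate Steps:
X(L, m) = 4 - m
Y = -1
x(v, P) = -4 + P (x(v, P) = -(4 - P) = -4 + P)
l = -195/22 (l = (78*(1/176))*(-20) = (39/88)*(-20) = -195/22 ≈ -8.8636)
l + x(40, q(15)) = -195/22 + (-4 + 15) = -195/22 + 11 = 47/22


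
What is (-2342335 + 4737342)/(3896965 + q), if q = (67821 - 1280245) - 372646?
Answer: 2395007/2311895 ≈ 1.0359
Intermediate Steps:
q = -1585070 (q = -1212424 - 372646 = -1585070)
(-2342335 + 4737342)/(3896965 + q) = (-2342335 + 4737342)/(3896965 - 1585070) = 2395007/2311895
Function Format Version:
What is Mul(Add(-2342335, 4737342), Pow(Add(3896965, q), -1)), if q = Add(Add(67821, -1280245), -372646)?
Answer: Rational(2395007, 2311895) ≈ 1.0359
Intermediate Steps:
q = -1585070 (q = Add(-1212424, -372646) = -1585070)
Mul(Add(-2342335, 4737342), Pow(Add(3896965, q), -1)) = Mul(Add(-2342335, 4737342), Pow(Add(3896965, -1585070), -1)) = Mul(2395007, Pow(2311895, -1)) = Mul(2395007, Rational(1, 2311895)) = Rational(2395007, 2311895)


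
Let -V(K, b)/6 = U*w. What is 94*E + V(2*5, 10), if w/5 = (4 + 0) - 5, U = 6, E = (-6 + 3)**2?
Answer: 1026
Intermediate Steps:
E = 9 (E = (-3)**2 = 9)
w = -5 (w = 5*((4 + 0) - 5) = 5*(4 - 5) = 5*(-1) = -5)
V(K, b) = 180 (V(K, b) = -36*(-5) = -6*(-30) = 180)
94*E + V(2*5, 10) = 94*9 + 180 = 846 + 180 = 1026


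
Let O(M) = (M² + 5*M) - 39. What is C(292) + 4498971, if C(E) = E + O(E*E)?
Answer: 7274875240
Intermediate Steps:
O(M) = -39 + M² + 5*M
C(E) = -39 + E + E⁴ + 5*E² (C(E) = E + (-39 + (E*E)² + 5*(E*E)) = E + (-39 + (E²)² + 5*E²) = E + (-39 + E⁴ + 5*E²) = -39 + E + E⁴ + 5*E²)
C(292) + 4498971 = (-39 + 292 + 292⁴ + 5*292²) + 4498971 = (-39 + 292 + 7269949696 + 5*85264) + 4498971 = (-39 + 292 + 7269949696 + 426320) + 4498971 = 7270376269 + 4498971 = 7274875240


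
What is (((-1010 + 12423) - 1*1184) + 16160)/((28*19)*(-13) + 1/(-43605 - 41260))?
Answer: -2239502485/586926341 ≈ -3.8156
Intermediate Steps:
(((-1010 + 12423) - 1*1184) + 16160)/((28*19)*(-13) + 1/(-43605 - 41260)) = ((11413 - 1184) + 16160)/(532*(-13) + 1/(-84865)) = (10229 + 16160)/(-6916 - 1/84865) = 26389/(-586926341/84865) = 26389*(-84865/586926341) = -2239502485/586926341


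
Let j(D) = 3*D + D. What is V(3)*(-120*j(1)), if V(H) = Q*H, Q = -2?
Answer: 2880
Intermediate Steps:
V(H) = -2*H
j(D) = 4*D
V(3)*(-120*j(1)) = (-2*3)*(-480) = -(-720)*4 = -6*(-480) = 2880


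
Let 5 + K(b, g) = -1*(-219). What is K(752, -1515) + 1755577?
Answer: 1755791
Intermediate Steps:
K(b, g) = 214 (K(b, g) = -5 - 1*(-219) = -5 + 219 = 214)
K(752, -1515) + 1755577 = 214 + 1755577 = 1755791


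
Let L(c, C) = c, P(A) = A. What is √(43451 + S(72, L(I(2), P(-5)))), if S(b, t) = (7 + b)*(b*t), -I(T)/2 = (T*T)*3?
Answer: I*√93061 ≈ 305.06*I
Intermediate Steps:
I(T) = -6*T² (I(T) = -2*T*T*3 = -2*T²*3 = -6*T²)
S(b, t) = b*t*(7 + b)
√(43451 + S(72, L(I(2), P(-5)))) = √(43451 + 72*(-6*2²)*(7 + 72)) = √(43451 + 72*(-6*4)*79) = √(43451 + 72*(-24)*79) = √(43451 - 136512) = √(-93061) = I*√93061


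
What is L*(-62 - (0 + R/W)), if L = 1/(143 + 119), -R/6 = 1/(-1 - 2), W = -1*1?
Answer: -30/131 ≈ -0.22901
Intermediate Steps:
W = -1
R = 2 (R = -6/(-1 - 2) = -6/(-3) = -6*(-1/3) = 2)
L = 1/262 ≈ 0.0038168
L*(-62 - (0 + R/W)) = (-62 - (0 + 2/(-1)))/262 = (-62 - (0 + 2*(-1)))/262 = (-62 - (0 - 2))/262 = (-62 - 1*(-2))/262 = (-62 + 2)/262 = (1/262)*(-60) = -30/131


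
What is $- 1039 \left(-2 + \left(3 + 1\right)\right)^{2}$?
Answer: $-4156$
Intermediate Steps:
$- 1039 \left(-2 + \left(3 + 1\right)\right)^{2} = - 1039 \left(-2 + 4\right)^{2} = - 1039 \cdot 2^{2} = \left(-1039\right) 4 = -4156$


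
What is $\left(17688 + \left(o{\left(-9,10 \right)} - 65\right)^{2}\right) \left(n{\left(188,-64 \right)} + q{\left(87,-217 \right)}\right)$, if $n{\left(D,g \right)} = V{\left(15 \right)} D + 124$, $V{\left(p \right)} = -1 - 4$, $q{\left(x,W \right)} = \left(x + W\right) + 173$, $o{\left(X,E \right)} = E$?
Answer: $-16011149$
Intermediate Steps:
$q{\left(x,W \right)} = 173 + W + x$ ($q{\left(x,W \right)} = \left(W + x\right) + 173 = 173 + W + x$)
$V{\left(p \right)} = -5$ ($V{\left(p \right)} = -1 - 4 = -5$)
$n{\left(D,g \right)} = 124 - 5 D$ ($n{\left(D,g \right)} = - 5 D + 124 = 124 - 5 D$)
$\left(17688 + \left(o{\left(-9,10 \right)} - 65\right)^{2}\right) \left(n{\left(188,-64 \right)} + q{\left(87,-217 \right)}\right) = \left(17688 + \left(10 - 65\right)^{2}\right) \left(\left(124 - 940\right) + \left(173 - 217 + 87\right)\right) = \left(17688 + \left(-55\right)^{2}\right) \left(\left(124 - 940\right) + 43\right) = \left(17688 + 3025\right) \left(-816 + 43\right) = 20713 \left(-773\right) = -16011149$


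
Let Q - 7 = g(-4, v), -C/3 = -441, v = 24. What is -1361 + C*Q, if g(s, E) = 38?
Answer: 58174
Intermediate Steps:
C = 1323 (C = -3*(-441) = 1323)
Q = 45 (Q = 7 + 38 = 45)
-1361 + C*Q = -1361 + 1323*45 = -1361 + 59535 = 58174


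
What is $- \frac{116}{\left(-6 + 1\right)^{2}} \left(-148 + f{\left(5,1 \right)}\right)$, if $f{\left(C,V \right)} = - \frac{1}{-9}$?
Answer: $\frac{154396}{225} \approx 686.2$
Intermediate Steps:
$f{\left(C,V \right)} = \frac{1}{9}$ ($f{\left(C,V \right)} = \left(-1\right) \left(- \frac{1}{9}\right) = \frac{1}{9}$)
$- \frac{116}{\left(-6 + 1\right)^{2}} \left(-148 + f{\left(5,1 \right)}\right) = - \frac{116}{\left(-6 + 1\right)^{2}} \left(-148 + \frac{1}{9}\right) = - \frac{116}{\left(-5\right)^{2}} \left(- \frac{1331}{9}\right) = - \frac{116}{25} \left(- \frac{1331}{9}\right) = \left(-116\right) \frac{1}{25} \left(- \frac{1331}{9}\right) = \left(- \frac{116}{25}\right) \left(- \frac{1331}{9}\right) = \frac{154396}{225}$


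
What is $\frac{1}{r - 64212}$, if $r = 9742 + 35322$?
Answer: $- \frac{1}{19148} \approx -5.2225 \cdot 10^{-5}$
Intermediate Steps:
$r = 45064$
$\frac{1}{r - 64212} = \frac{1}{45064 - 64212} = \frac{1}{-19148} = - \frac{1}{19148}$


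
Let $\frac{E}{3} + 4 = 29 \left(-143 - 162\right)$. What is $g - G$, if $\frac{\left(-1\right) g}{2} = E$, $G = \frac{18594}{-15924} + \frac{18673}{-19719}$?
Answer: $\frac{2778744062567}{52334226} \approx 53096.0$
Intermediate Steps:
$G = - \frac{110667323}{52334226}$ ($G = 18594 \left(- \frac{1}{15924}\right) + 18673 \left(- \frac{1}{19719}\right) = - \frac{3099}{2654} - \frac{18673}{19719} = - \frac{110667323}{52334226} \approx -2.1146$)
$E = -26547$ ($E = -12 + 3 \cdot 29 \left(-143 - 162\right) = -12 + 3 \cdot 29 \left(-305\right) = -12 + 3 \left(-8845\right) = -12 - 26535 = -26547$)
$g = 53094$ ($g = \left(-2\right) \left(-26547\right) = 53094$)
$g - G = 53094 - - \frac{110667323}{52334226} = 53094 + \frac{110667323}{52334226} = \frac{2778744062567}{52334226}$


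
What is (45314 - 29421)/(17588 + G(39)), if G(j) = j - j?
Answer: 15893/17588 ≈ 0.90363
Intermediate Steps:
G(j) = 0
(45314 - 29421)/(17588 + G(39)) = (45314 - 29421)/(17588 + 0) = 15893/17588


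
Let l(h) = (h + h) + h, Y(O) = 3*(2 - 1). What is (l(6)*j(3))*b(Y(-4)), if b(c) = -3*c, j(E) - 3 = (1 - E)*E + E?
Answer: 0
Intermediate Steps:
Y(O) = 3 (Y(O) = 3*1 = 3)
l(h) = 3*h (l(h) = 2*h + h = 3*h)
j(E) = 3 + E + E*(1 - E) (j(E) = 3 + ((1 - E)*E + E) = 3 + (E*(1 - E) + E) = 3 + (E + E*(1 - E)) = 3 + E + E*(1 - E))
(l(6)*j(3))*b(Y(-4)) = ((3*6)*(3 - 1*3² + 2*3))*(-3*3) = (18*(3 - 1*9 + 6))*(-9) = (18*(3 - 9 + 6))*(-9) = (18*0)*(-9) = 0*(-9) = 0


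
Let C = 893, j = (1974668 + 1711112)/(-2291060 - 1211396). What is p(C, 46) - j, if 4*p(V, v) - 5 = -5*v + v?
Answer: -76524563/1751228 ≈ -43.698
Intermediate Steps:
j = -921445/875614 (j = 3685780/(-3502456) = 3685780*(-1/3502456) = -921445/875614 ≈ -1.0523)
p(V, v) = 5/4 - v (p(V, v) = 5/4 + (-5*v + v)/4 = 5/4 + (-4*v)/4 = 5/4 - v)
p(C, 46) - j = (5/4 - 1*46) - 1*(-921445/875614) = (5/4 - 46) + 921445/875614 = -179/4 + 921445/875614 = -76524563/1751228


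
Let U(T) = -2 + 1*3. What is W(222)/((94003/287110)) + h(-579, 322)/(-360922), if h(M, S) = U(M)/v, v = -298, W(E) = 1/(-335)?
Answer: -6176002900831/677401471793956 ≈ -0.0091172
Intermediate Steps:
W(E) = -1/335
U(T) = 1 (U(T) = -2 + 3 = 1)
h(M, S) = -1/298 (h(M, S) = 1/(-298) = 1*(-1/298) = -1/298)
W(222)/((94003/287110)) + h(-579, 322)/(-360922) = -1/(335*(94003/287110)) - 1/298/(-360922) = -1/(335*(94003*(1/287110))) - 1/298*(-1/360922) = -1/(335*94003/287110) + 1/107554756 = -1/335*287110/94003 + 1/107554756 = -57422/6298201 + 1/107554756 = -6176002900831/677401471793956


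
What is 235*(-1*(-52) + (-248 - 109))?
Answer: -71675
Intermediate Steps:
235*(-1*(-52) + (-248 - 109)) = 235*(52 - 357) = 235*(-305) = -71675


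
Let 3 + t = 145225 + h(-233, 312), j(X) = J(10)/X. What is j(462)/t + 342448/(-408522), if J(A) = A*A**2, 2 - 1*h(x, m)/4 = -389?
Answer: -967614491714/1154332223121 ≈ -0.83825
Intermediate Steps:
h(x, m) = 1564 (h(x, m) = 8 - 4*(-389) = 8 + 1556 = 1564)
J(A) = A**3
j(X) = 1000/X (j(X) = 10**3/X = 1000/X)
t = 146786 (t = -3 + (145225 + 1564) = -3 + 146789 = 146786)
j(462)/t + 342448/(-408522) = (1000/462)/146786 + 342448/(-408522) = (1000*(1/462))*(1/146786) + 342448*(-1/408522) = (500/231)*(1/146786) - 171224/204261 = 250/16953783 - 171224/204261 = -967614491714/1154332223121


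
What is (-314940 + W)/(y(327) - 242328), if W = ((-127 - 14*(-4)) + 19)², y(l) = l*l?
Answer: 312236/135399 ≈ 2.3060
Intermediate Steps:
y(l) = l²
W = 2704 (W = ((-127 + 56) + 19)² = (-71 + 19)² = (-52)² = 2704)
(-314940 + W)/(y(327) - 242328) = (-314940 + 2704)/(327² - 242328) = -312236/(106929 - 242328) = -312236/(-135399) = -312236*(-1/135399) = 312236/135399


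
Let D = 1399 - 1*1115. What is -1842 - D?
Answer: -2126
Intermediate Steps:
D = 284 (D = 1399 - 1115 = 284)
-1842 - D = -1842 - 1*284 = -1842 - 284 = -2126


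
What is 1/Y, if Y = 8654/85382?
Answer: 42691/4327 ≈ 9.8662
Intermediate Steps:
Y = 4327/42691 (Y = 8654*(1/85382) = 4327/42691 ≈ 0.10136)
1/Y = 1/(4327/42691) = 42691/4327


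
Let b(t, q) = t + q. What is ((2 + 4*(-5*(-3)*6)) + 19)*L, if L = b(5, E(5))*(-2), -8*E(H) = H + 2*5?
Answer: -9525/4 ≈ -2381.3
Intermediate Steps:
E(H) = -5/4 - H/8 (E(H) = -(H + 2*5)/8 = -(H + 10)/8 = -(10 + H)/8 = -5/4 - H/8)
b(t, q) = q + t
L = -25/4 (L = ((-5/4 - 1/8*5) + 5)*(-2) = ((-5/4 - 5/8) + 5)*(-2) = (-15/8 + 5)*(-2) = (25/8)*(-2) = -25/4 ≈ -6.2500)
((2 + 4*(-5*(-3)*6)) + 19)*L = ((2 + 4*(-5*(-3)*6)) + 19)*(-25/4) = ((2 + 4*(15*6)) + 19)*(-25/4) = ((2 + 4*90) + 19)*(-25/4) = ((2 + 360) + 19)*(-25/4) = (362 + 19)*(-25/4) = 381*(-25/4) = -9525/4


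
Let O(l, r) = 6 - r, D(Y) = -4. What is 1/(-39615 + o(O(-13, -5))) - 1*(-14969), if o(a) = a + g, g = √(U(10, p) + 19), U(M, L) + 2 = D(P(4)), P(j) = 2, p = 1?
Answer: 23478529224503/1568476803 - √13/1568476803 ≈ 14969.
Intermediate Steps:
U(M, L) = -6 (U(M, L) = -2 - 4 = -6)
g = √13 (g = √(-6 + 19) = √13 ≈ 3.6056)
o(a) = a + √13
1/(-39615 + o(O(-13, -5))) - 1*(-14969) = 1/(-39615 + ((6 - 1*(-5)) + √13)) - 1*(-14969) = 1/(-39615 + ((6 + 5) + √13)) + 14969 = 1/(-39615 + (11 + √13)) + 14969 = 1/(-39604 + √13) + 14969 = 14969 + 1/(-39604 + √13)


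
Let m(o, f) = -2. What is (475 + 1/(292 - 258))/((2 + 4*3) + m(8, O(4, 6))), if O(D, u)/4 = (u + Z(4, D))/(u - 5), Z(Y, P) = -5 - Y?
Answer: 16151/408 ≈ 39.586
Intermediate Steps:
O(D, u) = 4*(-9 + u)/(-5 + u) (O(D, u) = 4*((u + (-5 - 1*4))/(u - 5)) = 4*((u + (-5 - 4))/(-5 + u)) = 4*((u - 9)/(-5 + u)) = 4*((-9 + u)/(-5 + u)) = 4*(-9 + u)/(-5 + u))
(475 + 1/(292 - 258))/((2 + 4*3) + m(8, O(4, 6))) = (475 + 1/(292 - 258))/((2 + 4*3) - 2) = (475 + 1/34)/((2 + 12) - 2) = (475 + 1/34)/(14 - 2) = (16151/34)/12 = (16151/34)*(1/12) = 16151/408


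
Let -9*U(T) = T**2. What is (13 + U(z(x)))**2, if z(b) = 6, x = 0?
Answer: 81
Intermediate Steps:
U(T) = -T**2/9
(13 + U(z(x)))**2 = (13 - 1/9*6**2)**2 = (13 - 1/9*36)**2 = (13 - 4)**2 = 9**2 = 81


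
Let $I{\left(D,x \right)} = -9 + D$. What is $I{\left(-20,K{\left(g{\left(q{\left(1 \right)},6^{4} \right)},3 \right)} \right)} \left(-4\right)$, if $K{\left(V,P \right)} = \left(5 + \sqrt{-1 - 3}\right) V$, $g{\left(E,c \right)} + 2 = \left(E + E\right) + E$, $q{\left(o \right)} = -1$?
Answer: $116$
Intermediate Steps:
$g{\left(E,c \right)} = -2 + 3 E$ ($g{\left(E,c \right)} = -2 + \left(\left(E + E\right) + E\right) = -2 + \left(2 E + E\right) = -2 + 3 E$)
$K{\left(V,P \right)} = V \left(5 + 2 i\right)$ ($K{\left(V,P \right)} = \left(5 + \sqrt{-4}\right) V = \left(5 + 2 i\right) V = V \left(5 + 2 i\right)$)
$I{\left(-20,K{\left(g{\left(q{\left(1 \right)},6^{4} \right)},3 \right)} \right)} \left(-4\right) = \left(-9 - 20\right) \left(-4\right) = \left(-29\right) \left(-4\right) = 116$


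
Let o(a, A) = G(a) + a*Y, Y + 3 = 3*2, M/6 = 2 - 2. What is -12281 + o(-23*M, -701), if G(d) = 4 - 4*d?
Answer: -12277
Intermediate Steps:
M = 0 (M = 6*(2 - 2) = 6*0 = 0)
Y = 3 (Y = -3 + 3*2 = -3 + 6 = 3)
o(a, A) = 4 - a (o(a, A) = (4 - 4*a) + a*3 = (4 - 4*a) + 3*a = 4 - a)
-12281 + o(-23*M, -701) = -12281 + (4 - (-23)*0) = -12281 + (4 - 1*0) = -12281 + (4 + 0) = -12281 + 4 = -12277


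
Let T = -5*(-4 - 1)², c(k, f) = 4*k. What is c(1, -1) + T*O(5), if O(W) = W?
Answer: -621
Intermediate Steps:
T = -125 (T = -5*(-5)² = -5*25 = -125)
c(1, -1) + T*O(5) = 4*1 - 125*5 = 4 - 625 = -621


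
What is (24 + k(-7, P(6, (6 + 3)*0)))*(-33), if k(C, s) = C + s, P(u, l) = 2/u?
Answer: -572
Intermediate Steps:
(24 + k(-7, P(6, (6 + 3)*0)))*(-33) = (24 + (-7 + 2/6))*(-33) = (24 + (-7 + 2*(1/6)))*(-33) = (24 + (-7 + 1/3))*(-33) = (24 - 20/3)*(-33) = (52/3)*(-33) = -572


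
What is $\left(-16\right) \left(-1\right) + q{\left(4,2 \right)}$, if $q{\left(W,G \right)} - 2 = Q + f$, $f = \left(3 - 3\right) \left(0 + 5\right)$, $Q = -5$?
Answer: $13$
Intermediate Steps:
$f = 0$ ($f = 0 \cdot 5 = 0$)
$q{\left(W,G \right)} = -3$ ($q{\left(W,G \right)} = 2 + \left(-5 + 0\right) = 2 - 5 = -3$)
$\left(-16\right) \left(-1\right) + q{\left(4,2 \right)} = \left(-16\right) \left(-1\right) - 3 = 16 - 3 = 13$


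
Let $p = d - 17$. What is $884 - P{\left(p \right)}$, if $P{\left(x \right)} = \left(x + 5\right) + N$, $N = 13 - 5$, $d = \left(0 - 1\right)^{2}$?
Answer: $887$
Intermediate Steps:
$d = 1$ ($d = \left(-1\right)^{2} = 1$)
$N = 8$
$p = -16$ ($p = 1 - 17 = -16$)
$P{\left(x \right)} = 13 + x$ ($P{\left(x \right)} = \left(x + 5\right) + 8 = \left(5 + x\right) + 8 = 13 + x$)
$884 - P{\left(p \right)} = 884 - \left(13 - 16\right) = 884 - -3 = 884 + 3 = 887$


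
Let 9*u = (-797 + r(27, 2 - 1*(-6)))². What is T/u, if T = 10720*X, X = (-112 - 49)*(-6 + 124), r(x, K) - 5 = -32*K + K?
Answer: -5727897/3380 ≈ -1694.6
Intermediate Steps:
r(x, K) = 5 - 31*K (r(x, K) = 5 + (-32*K + K) = 5 - 31*K)
X = -18998 (X = -161*118 = -18998)
u = 1081600/9 (u = (-797 + (5 - 31*(2 - 1*(-6))))²/9 = (-797 + (5 - 31*(2 + 6)))²/9 = (-797 + (5 - 31*8))²/9 = (-797 + (5 - 248))²/9 = (-797 - 243)²/9 = (⅑)*(-1040)² = (⅑)*1081600 = 1081600/9 ≈ 1.2018e+5)
T = -203658560 (T = 10720*(-18998) = -203658560)
T/u = -203658560/1081600/9 = -203658560*9/1081600 = -5727897/3380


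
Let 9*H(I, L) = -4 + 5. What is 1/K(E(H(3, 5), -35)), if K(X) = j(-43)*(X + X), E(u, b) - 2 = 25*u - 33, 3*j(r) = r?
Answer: 27/21844 ≈ 0.0012360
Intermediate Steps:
H(I, L) = 1/9 (H(I, L) = (-4 + 5)/9 = (1/9)*1 = 1/9)
j(r) = r/3
E(u, b) = -31 + 25*u (E(u, b) = 2 + (25*u - 33) = 2 + (-33 + 25*u) = -31 + 25*u)
K(X) = -86*X/3 (K(X) = ((1/3)*(-43))*(X + X) = -86*X/3)
1/K(E(H(3, 5), -35)) = 1/(-86*(-31 + 25*(1/9))/3) = 1/(-86*(-31 + 25/9)/3) = 1/(-86/3*(-254/9)) = 1/(21844/27) = 27/21844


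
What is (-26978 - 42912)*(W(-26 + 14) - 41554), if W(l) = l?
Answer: 2905047740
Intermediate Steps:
(-26978 - 42912)*(W(-26 + 14) - 41554) = (-26978 - 42912)*((-26 + 14) - 41554) = -69890*(-12 - 41554) = -69890*(-41566) = 2905047740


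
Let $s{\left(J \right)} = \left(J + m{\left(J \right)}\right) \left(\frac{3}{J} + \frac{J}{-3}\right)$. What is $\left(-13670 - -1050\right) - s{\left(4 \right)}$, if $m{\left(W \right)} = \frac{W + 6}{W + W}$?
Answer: $- \frac{201871}{16} \approx -12617.0$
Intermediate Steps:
$m{\left(W \right)} = \frac{6 + W}{2 W}$
$s{\left(J \right)} = \left(J + \frac{6 + J}{2 J}\right) \left(\frac{3}{J} - \frac{J}{3}\right)$ ($s{\left(J \right)} = \left(J + \frac{6 + J}{2 J}\right) \left(\frac{3}{J} + \frac{J}{-3}\right) = \left(J + \frac{6 + J}{2 J}\right) \left(\frac{3}{J} + J \left(- \frac{1}{3}\right)\right) = \left(J + \frac{6 + J}{2 J}\right) \left(\frac{3}{J} - \frac{J}{3}\right)$)
$\left(-13670 - -1050\right) - s{\left(4 \right)} = \left(-13670 - -1050\right) - \left(2 + \frac{9}{16} - \frac{4^{2}}{3} - \frac{2}{3} + \frac{3}{2 \cdot 4}\right) = \left(-13670 + 1050\right) - \left(2 + 9 \cdot \frac{1}{16} - \frac{16}{3} - \frac{2}{3} + \frac{3}{2} \cdot \frac{1}{4}\right) = -12620 - \left(2 + \frac{9}{16} - \frac{16}{3} - \frac{2}{3} + \frac{3}{8}\right) = -12620 - - \frac{49}{16} = -12620 + \frac{49}{16} = - \frac{201871}{16}$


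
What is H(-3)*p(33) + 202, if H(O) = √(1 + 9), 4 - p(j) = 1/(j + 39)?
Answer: 202 + 287*√10/72 ≈ 214.61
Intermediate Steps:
p(j) = 4 - 1/(39 + j) (p(j) = 4 - 1/(j + 39) = 4 - 1/(39 + j))
H(O) = √10
H(-3)*p(33) + 202 = √10*((155 + 4*33)/(39 + 33)) + 202 = √10*((155 + 132)/72) + 202 = √10*((1/72)*287) + 202 = √10*(287/72) + 202 = 287*√10/72 + 202 = 202 + 287*√10/72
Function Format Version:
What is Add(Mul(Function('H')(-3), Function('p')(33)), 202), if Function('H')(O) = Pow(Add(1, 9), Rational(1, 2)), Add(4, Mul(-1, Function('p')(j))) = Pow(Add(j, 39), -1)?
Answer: Add(202, Mul(Rational(287, 72), Pow(10, Rational(1, 2)))) ≈ 214.61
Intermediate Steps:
Function('p')(j) = Add(4, Mul(-1, Pow(Add(39, j), -1))) (Function('p')(j) = Add(4, Mul(-1, Pow(Add(j, 39), -1))) = Add(4, Mul(-1, Pow(Add(39, j), -1))))
Function('H')(O) = Pow(10, Rational(1, 2))
Add(Mul(Function('H')(-3), Function('p')(33)), 202) = Add(Mul(Pow(10, Rational(1, 2)), Mul(Pow(Add(39, 33), -1), Add(155, Mul(4, 33)))), 202) = Add(Mul(Pow(10, Rational(1, 2)), Mul(Pow(72, -1), Add(155, 132))), 202) = Add(Mul(Pow(10, Rational(1, 2)), Mul(Rational(1, 72), 287)), 202) = Add(Mul(Pow(10, Rational(1, 2)), Rational(287, 72)), 202) = Add(Mul(Rational(287, 72), Pow(10, Rational(1, 2))), 202) = Add(202, Mul(Rational(287, 72), Pow(10, Rational(1, 2))))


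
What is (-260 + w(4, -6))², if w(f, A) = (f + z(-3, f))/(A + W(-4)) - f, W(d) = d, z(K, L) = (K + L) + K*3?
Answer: 1737124/25 ≈ 69485.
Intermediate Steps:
z(K, L) = L + 4*K (z(K, L) = (K + L) + 3*K = L + 4*K)
w(f, A) = -f + (-12 + 2*f)/(-4 + A) (w(f, A) = (f + (f + 4*(-3)))/(A - 4) - f = (f + (f - 12))/(-4 + A) - f = (f + (-12 + f))/(-4 + A) - f = (-12 + 2*f)/(-4 + A) - f = -f + (-12 + 2*f)/(-4 + A))
(-260 + w(4, -6))² = (-260 + (-12 + 6*4 - 1*(-6)*4)/(-4 - 6))² = (-260 + (-12 + 24 + 24)/(-10))² = (-260 - ⅒*36)² = (-260 - 18/5)² = (-1318/5)² = 1737124/25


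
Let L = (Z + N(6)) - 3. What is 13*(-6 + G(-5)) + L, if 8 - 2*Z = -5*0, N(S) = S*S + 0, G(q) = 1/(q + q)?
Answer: -423/10 ≈ -42.300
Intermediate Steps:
G(q) = 1/(2*q)
N(S) = S² (N(S) = S² + 0 = S²)
Z = 4 (Z = 4 - (-5)*0/2 = 4 - ½*0 = 4 + 0 = 4)
L = 37 (L = (4 + 6²) - 3 = (4 + 36) - 3 = 40 - 3 = 37)
13*(-6 + G(-5)) + L = 13*(-6 + (½)/(-5)) + 37 = 13*(-6 + (½)*(-⅕)) + 37 = 13*(-6 - ⅒) + 37 = 13*(-61/10) + 37 = -793/10 + 37 = -423/10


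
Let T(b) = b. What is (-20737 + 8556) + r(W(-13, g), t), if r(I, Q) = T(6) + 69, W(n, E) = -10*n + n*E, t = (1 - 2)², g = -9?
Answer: -12106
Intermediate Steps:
t = 1 (t = (-1)² = 1)
W(n, E) = -10*n + E*n
r(I, Q) = 75 (r(I, Q) = 6 + 69 = 75)
(-20737 + 8556) + r(W(-13, g), t) = (-20737 + 8556) + 75 = -12181 + 75 = -12106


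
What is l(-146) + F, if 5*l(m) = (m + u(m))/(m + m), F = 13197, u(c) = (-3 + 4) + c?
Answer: 19267911/1460 ≈ 13197.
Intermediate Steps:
u(c) = 1 + c
l(m) = (1 + 2*m)/(10*m) (l(m) = ((m + (1 + m))/(m + m))/5 = ((1 + 2*m)/((2*m)))/5 = ((1 + 2*m)*(1/(2*m)))/5 = ((1 + 2*m)/(2*m))/5 = (1 + 2*m)/(10*m))
l(-146) + F = (⅒)*(1 + 2*(-146))/(-146) + 13197 = (⅒)*(-1/146)*(1 - 292) + 13197 = (⅒)*(-1/146)*(-291) + 13197 = 291/1460 + 13197 = 19267911/1460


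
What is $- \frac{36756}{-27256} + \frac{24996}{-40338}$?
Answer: $\frac{33390523}{45810522} \approx 0.72888$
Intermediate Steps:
$- \frac{36756}{-27256} + \frac{24996}{-40338} = \left(-36756\right) \left(- \frac{1}{27256}\right) + 24996 \left(- \frac{1}{40338}\right) = \frac{9189}{6814} - \frac{4166}{6723} = \frac{33390523}{45810522}$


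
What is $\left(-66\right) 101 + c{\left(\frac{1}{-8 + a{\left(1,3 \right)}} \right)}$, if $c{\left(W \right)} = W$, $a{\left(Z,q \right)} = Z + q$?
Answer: $- \frac{26665}{4} \approx -6666.3$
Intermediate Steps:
$\left(-66\right) 101 + c{\left(\frac{1}{-8 + a{\left(1,3 \right)}} \right)} = \left(-66\right) 101 + \frac{1}{-8 + \left(1 + 3\right)} = -6666 + \frac{1}{-8 + 4} = -6666 + \frac{1}{-4} = -6666 - \frac{1}{4} = - \frac{26665}{4}$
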